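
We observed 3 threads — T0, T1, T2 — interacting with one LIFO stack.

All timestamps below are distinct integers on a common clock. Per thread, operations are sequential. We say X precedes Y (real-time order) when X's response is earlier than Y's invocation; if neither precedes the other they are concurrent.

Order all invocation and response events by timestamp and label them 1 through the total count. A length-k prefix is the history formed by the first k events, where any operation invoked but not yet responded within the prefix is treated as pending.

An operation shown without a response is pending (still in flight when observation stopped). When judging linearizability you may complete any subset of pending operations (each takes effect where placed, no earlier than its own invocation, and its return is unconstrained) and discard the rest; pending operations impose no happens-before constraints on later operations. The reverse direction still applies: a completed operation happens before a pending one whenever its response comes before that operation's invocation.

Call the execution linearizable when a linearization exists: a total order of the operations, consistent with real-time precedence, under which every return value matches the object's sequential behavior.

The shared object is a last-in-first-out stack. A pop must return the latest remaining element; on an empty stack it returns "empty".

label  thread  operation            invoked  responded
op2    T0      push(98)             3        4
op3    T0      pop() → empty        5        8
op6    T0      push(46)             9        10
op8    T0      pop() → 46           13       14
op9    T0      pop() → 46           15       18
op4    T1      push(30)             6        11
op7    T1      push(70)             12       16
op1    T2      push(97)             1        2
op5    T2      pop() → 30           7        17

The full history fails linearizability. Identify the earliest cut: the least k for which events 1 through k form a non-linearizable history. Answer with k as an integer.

8

one valid order for events 1..7 is op1, op2:
after step 1 (op1 push(97)): stack <97>
after step 2 (op2 push(98)): stack <97,98>
adding event 8 (op3 responds at 8) leaves no legal real-time order
no escape via the 2 pending operations (op4, op5): every completion choice fails
take op1, op2, op3 (pending dropped): step 3 already fails, because op3 pop() → empty cannot occur there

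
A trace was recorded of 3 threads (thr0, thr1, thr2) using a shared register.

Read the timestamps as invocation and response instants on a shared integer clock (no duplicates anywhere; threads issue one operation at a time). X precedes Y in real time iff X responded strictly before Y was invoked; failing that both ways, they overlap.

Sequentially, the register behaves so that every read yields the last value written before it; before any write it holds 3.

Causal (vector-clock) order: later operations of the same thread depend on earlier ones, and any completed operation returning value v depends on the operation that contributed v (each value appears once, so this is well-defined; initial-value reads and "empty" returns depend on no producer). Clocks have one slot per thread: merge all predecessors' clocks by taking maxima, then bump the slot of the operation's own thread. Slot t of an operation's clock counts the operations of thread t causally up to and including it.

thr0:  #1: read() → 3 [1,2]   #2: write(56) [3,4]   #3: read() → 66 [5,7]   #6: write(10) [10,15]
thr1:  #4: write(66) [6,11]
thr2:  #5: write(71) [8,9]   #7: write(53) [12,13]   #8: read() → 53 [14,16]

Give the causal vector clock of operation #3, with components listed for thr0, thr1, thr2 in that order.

(3, 1, 0)

#5 (invocation 8): nothing precedes it; thr2's component alone gives (0, 0, 1)
#4 (invocation 6): nothing precedes it; thr1's component alone gives (0, 1, 0)
#1 (invocation 1): nothing precedes it; thr0's component alone gives (1, 0, 0)
#7 (invocation 12): componentwise max over VC(#5)=(0, 0, 1), +1 at thr2, giving (0, 0, 2)
#2 (invocation 3): componentwise max over VC(#1)=(1, 0, 0), +1 at thr0, giving (2, 0, 0)
#8 (invocation 14): componentwise max over VC(#7)=(0, 0, 2), +1 at thr2, giving (0, 0, 3)
#3 (invocation 5): componentwise max over VC(#2)=(2, 0, 0), VC(#4)=(0, 1, 0), +1 at thr0, giving (3, 1, 0)
#6 (invocation 10): componentwise max over VC(#3)=(3, 1, 0), +1 at thr0, giving (4, 1, 0)
target: VC(#3) = (3, 1, 0)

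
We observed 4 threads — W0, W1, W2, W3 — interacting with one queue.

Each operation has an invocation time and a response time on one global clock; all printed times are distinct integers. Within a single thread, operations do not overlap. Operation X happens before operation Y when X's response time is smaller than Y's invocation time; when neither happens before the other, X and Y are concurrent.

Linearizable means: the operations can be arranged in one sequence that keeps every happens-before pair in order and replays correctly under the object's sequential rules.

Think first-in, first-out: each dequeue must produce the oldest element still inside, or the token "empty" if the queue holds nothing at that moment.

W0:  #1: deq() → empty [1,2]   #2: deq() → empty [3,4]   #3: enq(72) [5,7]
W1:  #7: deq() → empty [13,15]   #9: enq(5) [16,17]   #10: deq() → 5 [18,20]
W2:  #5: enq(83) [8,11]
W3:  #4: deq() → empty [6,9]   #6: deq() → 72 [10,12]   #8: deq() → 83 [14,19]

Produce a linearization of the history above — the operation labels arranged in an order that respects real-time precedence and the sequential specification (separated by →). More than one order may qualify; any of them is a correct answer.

step 1: #1 deq() → empty — queue <>
step 2: #2 deq() → empty — queue <>
step 3: #4 deq() → empty — queue <>
step 4: #3 enq(72) — queue <72>
step 5: #5 enq(83) — queue <72,83>
step 6: #6 deq() → 72 — queue <83>
step 7: #8 deq() → 83 — queue <>
step 8: #7 deq() → empty — queue <>
step 9: #9 enq(5) — queue <5>
step 10: #10 deq() → 5 — queue <>

#1 → #2 → #4 → #3 → #5 → #6 → #8 → #7 → #9 → #10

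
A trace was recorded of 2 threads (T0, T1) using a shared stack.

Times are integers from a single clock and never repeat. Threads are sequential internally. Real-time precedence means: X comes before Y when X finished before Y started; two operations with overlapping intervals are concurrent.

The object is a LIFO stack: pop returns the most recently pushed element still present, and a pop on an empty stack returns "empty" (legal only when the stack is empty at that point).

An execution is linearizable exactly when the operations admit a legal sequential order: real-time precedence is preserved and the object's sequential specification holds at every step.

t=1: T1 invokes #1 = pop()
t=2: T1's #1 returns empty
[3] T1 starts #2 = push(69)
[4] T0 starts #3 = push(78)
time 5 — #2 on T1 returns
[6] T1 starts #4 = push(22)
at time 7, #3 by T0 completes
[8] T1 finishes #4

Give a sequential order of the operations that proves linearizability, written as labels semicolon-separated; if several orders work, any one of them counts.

#1; #2; #3; #4

step 1: #1 pop() → empty — stack <>
step 2: #2 push(69) — stack <69>
step 3: #3 push(78) — stack <69,78>
step 4: #4 push(22) — stack <69,78,22>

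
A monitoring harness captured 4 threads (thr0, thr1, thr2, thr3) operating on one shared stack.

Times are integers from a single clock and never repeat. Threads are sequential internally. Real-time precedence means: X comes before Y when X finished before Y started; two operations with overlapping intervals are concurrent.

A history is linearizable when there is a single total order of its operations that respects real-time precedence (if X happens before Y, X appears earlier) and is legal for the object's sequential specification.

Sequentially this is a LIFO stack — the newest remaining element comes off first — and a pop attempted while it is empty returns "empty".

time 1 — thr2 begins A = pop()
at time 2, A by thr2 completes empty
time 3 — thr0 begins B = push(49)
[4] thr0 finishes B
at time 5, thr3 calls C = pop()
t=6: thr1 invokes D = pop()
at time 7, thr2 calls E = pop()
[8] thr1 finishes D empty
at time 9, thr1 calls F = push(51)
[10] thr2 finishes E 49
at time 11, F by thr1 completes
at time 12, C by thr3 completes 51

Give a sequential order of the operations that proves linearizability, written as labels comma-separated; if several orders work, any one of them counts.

A, B, E, D, F, C

after step 1 (A pop() → empty): stack <>
after step 2 (B push(49)): stack <49>
after step 3 (E pop() → 49): stack <>
after step 4 (D pop() → empty): stack <>
after step 5 (F push(51)): stack <51>
after step 6 (C pop() → 51): stack <>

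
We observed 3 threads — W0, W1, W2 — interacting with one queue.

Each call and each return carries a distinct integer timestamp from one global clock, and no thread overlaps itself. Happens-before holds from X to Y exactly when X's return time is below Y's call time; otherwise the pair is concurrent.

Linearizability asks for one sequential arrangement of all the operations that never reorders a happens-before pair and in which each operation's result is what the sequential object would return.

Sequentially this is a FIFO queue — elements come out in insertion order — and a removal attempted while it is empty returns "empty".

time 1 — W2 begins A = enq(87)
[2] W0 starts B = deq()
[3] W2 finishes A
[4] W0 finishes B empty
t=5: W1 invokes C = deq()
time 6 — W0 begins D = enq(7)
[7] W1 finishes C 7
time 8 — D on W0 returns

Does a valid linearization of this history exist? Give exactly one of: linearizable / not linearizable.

events 1..6 are fine; event 7 — the response of C at time 7 — makes the prefix non-linearizable
2 orders of the 3 completed queue ops respect real time; none is legal
every completion of the 1 pending operation (D) was checked; none linearizes
one such order, A, B, C (pending dropped), breaks at step 2 where B deq() → empty is illegal
one such order, B, A, C (pending dropped), breaks at step 3 where C deq() → 7 is illegal

not linearizable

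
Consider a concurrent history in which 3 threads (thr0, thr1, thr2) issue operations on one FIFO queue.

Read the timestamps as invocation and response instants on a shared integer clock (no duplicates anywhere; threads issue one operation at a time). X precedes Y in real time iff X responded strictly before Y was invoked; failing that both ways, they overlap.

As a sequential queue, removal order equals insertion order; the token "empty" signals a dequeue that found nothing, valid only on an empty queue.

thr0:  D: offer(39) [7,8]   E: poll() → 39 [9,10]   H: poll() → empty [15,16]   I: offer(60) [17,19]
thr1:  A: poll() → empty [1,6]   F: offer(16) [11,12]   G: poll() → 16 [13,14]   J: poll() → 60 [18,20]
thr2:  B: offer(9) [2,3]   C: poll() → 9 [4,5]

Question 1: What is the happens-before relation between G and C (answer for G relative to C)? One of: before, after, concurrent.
G spans [13,14], C spans [4,5]
resp(C)=5 < inv(G)=13

after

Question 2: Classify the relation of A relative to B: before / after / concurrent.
A spans [1,6], B spans [2,3]
the intervals overlap in both directions

concurrent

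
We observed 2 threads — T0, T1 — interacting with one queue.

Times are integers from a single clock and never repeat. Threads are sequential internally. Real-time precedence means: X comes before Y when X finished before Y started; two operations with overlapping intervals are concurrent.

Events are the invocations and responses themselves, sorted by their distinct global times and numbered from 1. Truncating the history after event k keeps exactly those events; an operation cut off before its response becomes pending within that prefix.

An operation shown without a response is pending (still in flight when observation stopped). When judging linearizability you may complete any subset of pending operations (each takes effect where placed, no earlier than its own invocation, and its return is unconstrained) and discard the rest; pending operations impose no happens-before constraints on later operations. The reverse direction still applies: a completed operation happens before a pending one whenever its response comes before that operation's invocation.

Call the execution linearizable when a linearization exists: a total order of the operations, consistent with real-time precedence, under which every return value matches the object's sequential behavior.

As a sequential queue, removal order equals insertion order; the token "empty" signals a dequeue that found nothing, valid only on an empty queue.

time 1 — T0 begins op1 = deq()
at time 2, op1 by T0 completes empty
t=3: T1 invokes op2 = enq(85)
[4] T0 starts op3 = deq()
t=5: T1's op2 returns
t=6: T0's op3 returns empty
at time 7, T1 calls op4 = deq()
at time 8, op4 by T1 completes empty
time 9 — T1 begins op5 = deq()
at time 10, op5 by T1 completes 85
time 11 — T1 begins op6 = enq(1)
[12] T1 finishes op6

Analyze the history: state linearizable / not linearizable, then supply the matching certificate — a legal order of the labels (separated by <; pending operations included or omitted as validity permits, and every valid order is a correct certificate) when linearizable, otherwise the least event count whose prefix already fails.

not linearizable — minimal violating prefix: 8 events

events 1..7 are fine; event 8 — the response of op4 at time 8 — makes the prefix non-linearizable
checked exhaustively: 2 real-time-consistent orders of 4 completed operations, zero legal queue replays
take op1, op2, op3, op4: step 3 already fails, because op3 deq() → empty cannot occur there
take op1, op3, op2, op4: step 4 already fails, because op4 deq() → empty cannot occur there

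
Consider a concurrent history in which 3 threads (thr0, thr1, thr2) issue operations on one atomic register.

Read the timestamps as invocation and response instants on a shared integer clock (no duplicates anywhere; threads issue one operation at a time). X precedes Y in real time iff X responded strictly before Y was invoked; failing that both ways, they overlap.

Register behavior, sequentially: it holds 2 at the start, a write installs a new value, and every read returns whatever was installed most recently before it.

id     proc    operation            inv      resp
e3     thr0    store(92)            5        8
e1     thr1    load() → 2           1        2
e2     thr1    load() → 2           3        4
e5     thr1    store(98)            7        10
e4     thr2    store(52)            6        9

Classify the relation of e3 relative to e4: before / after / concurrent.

concurrent

e3 spans [5,8], e4 spans [6,9]
the intervals overlap in both directions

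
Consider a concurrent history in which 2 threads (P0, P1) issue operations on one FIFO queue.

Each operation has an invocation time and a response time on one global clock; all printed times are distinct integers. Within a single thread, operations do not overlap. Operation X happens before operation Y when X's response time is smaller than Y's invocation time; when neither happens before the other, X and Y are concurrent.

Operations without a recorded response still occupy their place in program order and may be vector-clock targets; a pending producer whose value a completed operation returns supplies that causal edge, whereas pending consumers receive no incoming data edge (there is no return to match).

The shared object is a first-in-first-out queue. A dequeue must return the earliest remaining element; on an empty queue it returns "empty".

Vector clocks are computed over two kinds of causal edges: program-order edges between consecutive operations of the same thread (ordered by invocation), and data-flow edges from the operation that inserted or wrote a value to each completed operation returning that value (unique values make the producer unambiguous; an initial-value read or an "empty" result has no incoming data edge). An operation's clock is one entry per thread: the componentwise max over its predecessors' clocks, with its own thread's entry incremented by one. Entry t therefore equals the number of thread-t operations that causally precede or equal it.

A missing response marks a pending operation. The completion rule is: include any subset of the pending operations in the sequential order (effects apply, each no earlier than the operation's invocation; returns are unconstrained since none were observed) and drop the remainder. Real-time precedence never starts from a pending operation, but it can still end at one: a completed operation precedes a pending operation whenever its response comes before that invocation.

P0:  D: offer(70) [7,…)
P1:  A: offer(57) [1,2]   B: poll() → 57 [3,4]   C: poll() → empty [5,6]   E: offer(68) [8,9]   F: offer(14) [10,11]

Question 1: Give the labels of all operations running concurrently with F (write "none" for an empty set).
F spans [10,11]: anything still running between times 10 and 11 counts as concurrent
A [1,2]: before
B [3,4]: before
C [5,6]: before
D [7,…): concurrent
E [8,9]: before

D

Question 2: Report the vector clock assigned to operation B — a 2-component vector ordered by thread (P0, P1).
invoked at 1, A has no predecessors; its own P1 bump gives (0, 1)
invoked at 7, D has no predecessors; its own P0 bump gives (1, 0)
VC(B, invoked at 3): max of VC(A)=(0, 1), then +1 on thread P1 → (0, 2)
VC(C, invoked at 5): max of VC(B)=(0, 2), then +1 on thread P1 → (0, 3)
VC(E, invoked at 8): max of VC(C)=(0, 3), then +1 on thread P1 → (0, 4)
VC(F, invoked at 10): max of VC(E)=(0, 4), then +1 on thread P1 → (0, 5)
target: VC(B) = (0, 2)

(0, 2)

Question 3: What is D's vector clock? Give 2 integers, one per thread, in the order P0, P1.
no predecessors for A (invoked 1): P1 increments from zero → (0, 1)
no predecessors for D (invoked 7): P0 increments from zero → (1, 0)
from VC(A)=(0, 1), B (invoked 3) maxes components and bumps P1 → (0, 2)
from VC(B)=(0, 2), C (invoked 5) maxes components and bumps P1 → (0, 3)
from VC(C)=(0, 3), E (invoked 8) maxes components and bumps P1 → (0, 4)
from VC(E)=(0, 4), F (invoked 10) maxes components and bumps P1 → (0, 5)
target: VC(D) = (1, 0)

(1, 0)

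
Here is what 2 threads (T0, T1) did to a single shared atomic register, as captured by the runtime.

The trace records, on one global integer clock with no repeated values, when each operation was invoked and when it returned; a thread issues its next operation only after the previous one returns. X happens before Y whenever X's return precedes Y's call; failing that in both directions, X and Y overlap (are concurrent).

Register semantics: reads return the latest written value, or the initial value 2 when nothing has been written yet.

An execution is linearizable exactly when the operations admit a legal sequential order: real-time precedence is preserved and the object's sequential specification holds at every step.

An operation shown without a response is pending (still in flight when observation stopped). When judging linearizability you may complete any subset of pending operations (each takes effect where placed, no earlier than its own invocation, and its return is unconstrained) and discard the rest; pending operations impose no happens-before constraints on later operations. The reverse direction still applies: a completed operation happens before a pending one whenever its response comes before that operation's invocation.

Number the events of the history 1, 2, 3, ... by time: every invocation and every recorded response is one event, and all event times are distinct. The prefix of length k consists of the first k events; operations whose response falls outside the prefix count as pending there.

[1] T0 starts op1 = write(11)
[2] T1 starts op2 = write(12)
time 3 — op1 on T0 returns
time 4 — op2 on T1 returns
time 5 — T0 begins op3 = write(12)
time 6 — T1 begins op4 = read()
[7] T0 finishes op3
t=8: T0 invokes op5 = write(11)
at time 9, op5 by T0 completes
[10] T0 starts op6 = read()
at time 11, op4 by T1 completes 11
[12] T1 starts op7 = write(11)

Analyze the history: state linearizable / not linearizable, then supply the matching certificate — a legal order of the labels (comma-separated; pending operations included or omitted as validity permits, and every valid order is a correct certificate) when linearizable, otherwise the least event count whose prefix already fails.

1. op1 write(11), leaving value 11
2. op2 write(12), leaving value 12
3. op3 write(12), leaving value 12
4. op5 write(11), leaving value 11
5. op4 read() → 11, leaving value 11

linearizable — witness: op1, op2, op3, op5, op4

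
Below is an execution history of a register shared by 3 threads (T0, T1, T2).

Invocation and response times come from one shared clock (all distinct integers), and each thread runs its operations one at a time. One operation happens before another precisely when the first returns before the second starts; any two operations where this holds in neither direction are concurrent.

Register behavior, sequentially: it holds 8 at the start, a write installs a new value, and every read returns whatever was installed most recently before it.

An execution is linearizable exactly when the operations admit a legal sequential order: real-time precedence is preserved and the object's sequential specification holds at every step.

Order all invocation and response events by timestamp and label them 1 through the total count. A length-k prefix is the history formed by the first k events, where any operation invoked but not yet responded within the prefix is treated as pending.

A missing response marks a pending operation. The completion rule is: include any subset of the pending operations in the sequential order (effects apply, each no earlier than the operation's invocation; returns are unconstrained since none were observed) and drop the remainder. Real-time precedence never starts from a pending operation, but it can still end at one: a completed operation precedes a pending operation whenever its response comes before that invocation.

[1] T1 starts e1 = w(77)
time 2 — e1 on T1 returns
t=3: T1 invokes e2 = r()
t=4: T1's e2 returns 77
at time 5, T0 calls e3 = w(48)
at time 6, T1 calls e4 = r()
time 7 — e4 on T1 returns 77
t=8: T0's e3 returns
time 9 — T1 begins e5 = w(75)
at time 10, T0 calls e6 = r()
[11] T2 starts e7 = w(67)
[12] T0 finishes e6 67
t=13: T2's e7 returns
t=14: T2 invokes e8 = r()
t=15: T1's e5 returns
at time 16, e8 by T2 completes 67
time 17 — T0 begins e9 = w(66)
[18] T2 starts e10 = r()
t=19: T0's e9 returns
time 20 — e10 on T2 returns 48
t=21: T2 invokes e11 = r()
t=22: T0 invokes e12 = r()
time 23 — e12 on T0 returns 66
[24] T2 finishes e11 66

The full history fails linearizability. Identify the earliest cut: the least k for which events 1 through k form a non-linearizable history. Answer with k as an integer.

20

one valid order for events 1..19 is e1, e2, e4, e3, e5, e7, e6, e8, e9:
1. e1 w(77), leaving value 77
2. e2 r() → 77, leaving value 77
3. e4 r() → 77, leaving value 77
4. e3 w(48), leaving value 48
5. e5 w(75), leaving value 75
6. e7 w(67), leaving value 67
7. e6 r() → 67, leaving value 67
8. e8 r() → 67, leaving value 67
9. e9 w(66), leaving value 66
with event 20 included (e10 responding at time 20), all real-time-consistent orders fail
one such order, e1, e2, e3, e4, e5, e6, e7, e8, e9, e10, breaks at step 4 where e4 r() → 77 is illegal
one such order, e1, e2, e3, e4, e5, e6, e7, e8, e10, e9, breaks at step 4 where e4 r() → 77 is illegal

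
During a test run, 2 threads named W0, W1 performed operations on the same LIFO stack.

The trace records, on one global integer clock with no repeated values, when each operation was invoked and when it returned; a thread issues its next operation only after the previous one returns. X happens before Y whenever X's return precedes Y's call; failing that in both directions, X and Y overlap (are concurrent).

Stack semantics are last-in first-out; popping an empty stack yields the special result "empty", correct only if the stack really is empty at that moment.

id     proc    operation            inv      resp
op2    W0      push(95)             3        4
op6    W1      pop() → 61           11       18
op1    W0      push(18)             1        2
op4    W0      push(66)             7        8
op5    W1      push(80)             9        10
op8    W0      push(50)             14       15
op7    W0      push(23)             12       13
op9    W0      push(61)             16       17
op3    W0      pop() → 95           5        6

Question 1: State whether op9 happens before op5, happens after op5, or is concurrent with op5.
Answer: after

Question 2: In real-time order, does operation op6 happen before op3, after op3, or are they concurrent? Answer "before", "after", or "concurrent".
Answer: after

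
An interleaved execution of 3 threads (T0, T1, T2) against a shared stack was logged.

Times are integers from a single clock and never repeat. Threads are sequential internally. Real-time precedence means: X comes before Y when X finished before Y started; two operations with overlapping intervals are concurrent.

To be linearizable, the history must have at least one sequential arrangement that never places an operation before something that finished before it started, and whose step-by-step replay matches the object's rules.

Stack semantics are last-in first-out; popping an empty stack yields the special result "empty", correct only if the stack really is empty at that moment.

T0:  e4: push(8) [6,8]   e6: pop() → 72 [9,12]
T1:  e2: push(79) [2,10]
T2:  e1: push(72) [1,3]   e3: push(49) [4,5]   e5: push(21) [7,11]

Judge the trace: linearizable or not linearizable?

prefix check: 1..11 passes, 1..12 fails once e6's time-12 response joins
checked exhaustively: 18 real-time-consistent orders of 6 completed operations, zero legal stack replays
e.g. e1, e2, e3, e4, e5, e6: illegal at step 6, since e6 pop() → 72 cannot apply there
e.g. e1, e2, e3, e4, e6, e5: illegal at step 5, since e6 pop() → 72 cannot apply there

not linearizable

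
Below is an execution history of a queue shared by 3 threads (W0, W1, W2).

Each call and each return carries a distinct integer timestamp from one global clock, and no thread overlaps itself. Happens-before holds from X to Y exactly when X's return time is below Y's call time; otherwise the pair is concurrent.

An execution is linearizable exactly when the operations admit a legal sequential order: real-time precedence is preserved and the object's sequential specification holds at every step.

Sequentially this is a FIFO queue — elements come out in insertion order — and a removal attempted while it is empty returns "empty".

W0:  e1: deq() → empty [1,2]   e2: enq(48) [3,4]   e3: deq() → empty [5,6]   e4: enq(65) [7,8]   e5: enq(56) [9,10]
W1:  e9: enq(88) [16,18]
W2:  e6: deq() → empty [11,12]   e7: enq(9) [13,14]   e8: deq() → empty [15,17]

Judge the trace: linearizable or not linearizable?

events 1..5 are fine; event 6 — the response of e3 at time 6 — makes the prefix non-linearizable
the sole real-time-consistent order of 3 completed operations fails the queue replay
one such order, e1, e2, e3, breaks at step 3 where e3 deq() → empty is illegal

not linearizable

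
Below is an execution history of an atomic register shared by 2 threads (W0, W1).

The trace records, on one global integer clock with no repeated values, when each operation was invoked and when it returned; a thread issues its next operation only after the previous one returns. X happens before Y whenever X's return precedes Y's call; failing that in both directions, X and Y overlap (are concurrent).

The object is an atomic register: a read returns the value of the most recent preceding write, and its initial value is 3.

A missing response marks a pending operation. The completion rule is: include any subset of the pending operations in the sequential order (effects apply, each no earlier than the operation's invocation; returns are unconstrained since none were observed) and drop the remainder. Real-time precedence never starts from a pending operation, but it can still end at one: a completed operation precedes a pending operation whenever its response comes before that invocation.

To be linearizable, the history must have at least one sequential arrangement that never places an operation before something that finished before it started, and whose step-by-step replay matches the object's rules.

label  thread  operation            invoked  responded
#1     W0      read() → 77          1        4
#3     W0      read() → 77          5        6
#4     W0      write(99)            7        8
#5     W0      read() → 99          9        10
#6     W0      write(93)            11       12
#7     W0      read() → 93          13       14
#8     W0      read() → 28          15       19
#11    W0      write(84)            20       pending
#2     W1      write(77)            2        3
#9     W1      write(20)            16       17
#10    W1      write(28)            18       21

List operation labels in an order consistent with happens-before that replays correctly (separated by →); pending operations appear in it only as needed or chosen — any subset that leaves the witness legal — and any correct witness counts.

step 1: #2 write(77) — value 77
step 2: #1 read() → 77 — value 77
step 3: #3 read() → 77 — value 77
step 4: #4 write(99) — value 99
step 5: #5 read() → 99 — value 99
step 6: #6 write(93) — value 93
step 7: #7 read() → 93 — value 93
step 8: #9 write(20) — value 20
step 9: #10 write(28) — value 28
step 10: #8 read() → 28 — value 28

#2 → #1 → #3 → #4 → #5 → #6 → #7 → #9 → #10 → #8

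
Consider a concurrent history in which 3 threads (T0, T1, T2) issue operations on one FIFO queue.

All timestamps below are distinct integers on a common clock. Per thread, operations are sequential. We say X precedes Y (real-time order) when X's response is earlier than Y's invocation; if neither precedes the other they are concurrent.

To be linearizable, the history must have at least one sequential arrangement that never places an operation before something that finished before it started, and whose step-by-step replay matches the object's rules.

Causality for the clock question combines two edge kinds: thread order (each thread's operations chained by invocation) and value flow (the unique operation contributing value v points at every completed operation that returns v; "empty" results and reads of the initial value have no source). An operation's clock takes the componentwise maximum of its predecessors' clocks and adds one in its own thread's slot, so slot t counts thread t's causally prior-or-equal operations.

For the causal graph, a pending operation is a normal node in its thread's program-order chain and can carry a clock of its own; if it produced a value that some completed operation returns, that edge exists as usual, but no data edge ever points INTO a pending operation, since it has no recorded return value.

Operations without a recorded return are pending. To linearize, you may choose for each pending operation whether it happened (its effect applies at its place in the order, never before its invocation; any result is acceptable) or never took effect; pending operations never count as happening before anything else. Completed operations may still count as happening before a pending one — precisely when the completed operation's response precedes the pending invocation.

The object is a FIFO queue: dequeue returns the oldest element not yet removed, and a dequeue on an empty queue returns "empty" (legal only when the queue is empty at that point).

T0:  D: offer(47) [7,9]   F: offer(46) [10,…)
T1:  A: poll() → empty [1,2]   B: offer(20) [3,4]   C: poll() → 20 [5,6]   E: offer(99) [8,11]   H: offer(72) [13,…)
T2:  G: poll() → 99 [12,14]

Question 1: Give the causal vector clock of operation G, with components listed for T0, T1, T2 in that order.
Answer: (0, 4, 1)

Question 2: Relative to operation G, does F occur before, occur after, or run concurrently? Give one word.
Answer: concurrent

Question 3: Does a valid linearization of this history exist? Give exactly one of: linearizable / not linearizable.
linearizable

one valid linearization: A, B, C, E, D, F, G
1. A poll() → empty, leaving queue <>
2. B offer(20), leaving queue <20>
3. C poll() → 20, leaving queue <>
4. E offer(99), leaving queue <99>
5. D offer(47), leaving queue <99,47>
6. F offer(46) (pending, included), leaving queue <99,47,46>
7. G poll() → 99, leaving queue <47,46>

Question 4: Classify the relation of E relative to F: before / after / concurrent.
Answer: concurrent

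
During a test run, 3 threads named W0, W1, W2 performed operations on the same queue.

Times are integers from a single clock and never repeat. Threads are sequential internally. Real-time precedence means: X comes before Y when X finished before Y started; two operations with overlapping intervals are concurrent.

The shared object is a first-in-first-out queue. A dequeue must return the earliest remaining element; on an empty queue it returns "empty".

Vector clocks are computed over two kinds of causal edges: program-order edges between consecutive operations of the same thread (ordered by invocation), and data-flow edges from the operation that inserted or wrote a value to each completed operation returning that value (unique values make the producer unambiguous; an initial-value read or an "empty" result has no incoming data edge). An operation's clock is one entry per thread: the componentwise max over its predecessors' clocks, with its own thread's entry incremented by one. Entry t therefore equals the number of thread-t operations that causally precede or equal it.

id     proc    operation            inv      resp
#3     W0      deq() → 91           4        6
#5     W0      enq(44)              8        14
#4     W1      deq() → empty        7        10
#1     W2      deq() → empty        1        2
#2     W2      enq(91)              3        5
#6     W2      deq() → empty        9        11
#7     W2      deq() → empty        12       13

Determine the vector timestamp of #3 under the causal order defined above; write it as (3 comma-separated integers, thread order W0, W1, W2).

no predecessors for #1 (invoked 1): W2 increments from zero → (0, 0, 1)
no predecessors for #4 (invoked 7): W1 increments from zero → (0, 1, 0)
VC(#2, invoked at 3): max of VC(#1)=(0, 0, 1), then +1 on thread W2 → (0, 0, 2)
VC(#6, invoked at 9): max of VC(#2)=(0, 0, 2), then +1 on thread W2 → (0, 0, 3)
VC(#3, invoked at 4): max of VC(#2)=(0, 0, 2), then +1 on thread W0 → (1, 0, 2)
VC(#7, invoked at 12): max of VC(#6)=(0, 0, 3), then +1 on thread W2 → (0, 0, 4)
VC(#5, invoked at 8): max of VC(#3)=(1, 0, 2), then +1 on thread W0 → (2, 0, 2)
target: VC(#3) = (1, 0, 2)

(1, 0, 2)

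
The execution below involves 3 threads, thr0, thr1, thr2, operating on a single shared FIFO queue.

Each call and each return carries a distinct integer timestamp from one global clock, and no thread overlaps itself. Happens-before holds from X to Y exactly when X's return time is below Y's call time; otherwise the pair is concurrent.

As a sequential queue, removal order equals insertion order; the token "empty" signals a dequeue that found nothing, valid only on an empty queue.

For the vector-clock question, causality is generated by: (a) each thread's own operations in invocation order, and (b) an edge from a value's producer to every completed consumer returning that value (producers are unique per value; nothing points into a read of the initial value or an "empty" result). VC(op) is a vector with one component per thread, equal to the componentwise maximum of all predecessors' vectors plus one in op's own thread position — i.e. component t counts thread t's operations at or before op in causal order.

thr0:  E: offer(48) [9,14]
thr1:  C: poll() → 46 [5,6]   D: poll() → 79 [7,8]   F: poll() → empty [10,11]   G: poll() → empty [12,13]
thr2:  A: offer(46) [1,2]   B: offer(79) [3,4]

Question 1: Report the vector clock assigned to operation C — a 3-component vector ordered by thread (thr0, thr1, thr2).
Answer: (0, 1, 1)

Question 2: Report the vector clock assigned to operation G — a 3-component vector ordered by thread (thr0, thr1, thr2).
Answer: (0, 4, 2)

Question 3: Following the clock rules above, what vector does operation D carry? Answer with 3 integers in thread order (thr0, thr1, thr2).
Answer: (0, 2, 2)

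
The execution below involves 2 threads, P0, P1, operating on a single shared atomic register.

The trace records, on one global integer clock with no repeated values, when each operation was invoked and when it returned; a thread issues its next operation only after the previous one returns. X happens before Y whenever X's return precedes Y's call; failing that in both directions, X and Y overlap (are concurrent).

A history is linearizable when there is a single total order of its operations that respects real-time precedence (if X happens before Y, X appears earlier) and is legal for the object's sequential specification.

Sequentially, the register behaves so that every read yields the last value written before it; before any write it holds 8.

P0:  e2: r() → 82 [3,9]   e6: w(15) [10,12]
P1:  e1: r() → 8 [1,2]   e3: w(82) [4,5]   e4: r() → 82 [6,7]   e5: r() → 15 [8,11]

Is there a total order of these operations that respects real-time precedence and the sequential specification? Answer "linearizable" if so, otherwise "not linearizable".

witness order: e1, e3, e2, e4, e6, e5
step 1: e1 r() → 8 — value 8
step 2: e3 w(82) — value 82
step 3: e2 r() → 82 — value 82
step 4: e4 r() → 82 — value 82
step 5: e6 w(15) — value 15
step 6: e5 r() → 15 — value 15

linearizable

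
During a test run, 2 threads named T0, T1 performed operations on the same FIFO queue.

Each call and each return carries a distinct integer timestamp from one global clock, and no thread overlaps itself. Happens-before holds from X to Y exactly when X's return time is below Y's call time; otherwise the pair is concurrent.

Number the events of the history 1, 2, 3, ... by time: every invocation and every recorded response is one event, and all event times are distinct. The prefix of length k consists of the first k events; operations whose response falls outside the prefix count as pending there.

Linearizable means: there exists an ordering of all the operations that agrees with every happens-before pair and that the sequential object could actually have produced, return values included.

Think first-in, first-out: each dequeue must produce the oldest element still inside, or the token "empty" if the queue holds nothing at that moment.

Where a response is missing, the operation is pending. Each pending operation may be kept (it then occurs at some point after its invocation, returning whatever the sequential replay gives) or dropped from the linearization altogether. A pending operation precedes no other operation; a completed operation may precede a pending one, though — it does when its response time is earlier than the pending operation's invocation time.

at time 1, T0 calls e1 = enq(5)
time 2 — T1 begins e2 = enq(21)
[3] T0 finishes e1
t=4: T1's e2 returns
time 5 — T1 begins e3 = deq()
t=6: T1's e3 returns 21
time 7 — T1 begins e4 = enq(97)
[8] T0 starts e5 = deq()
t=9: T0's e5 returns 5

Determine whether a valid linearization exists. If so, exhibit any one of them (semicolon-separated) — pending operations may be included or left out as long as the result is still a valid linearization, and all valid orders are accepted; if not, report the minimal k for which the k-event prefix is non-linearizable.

linearizable — witness: e2; e1; e3; e4; e5

step 1: e2 enq(21) — queue <21>
step 2: e1 enq(5) — queue <21,5>
step 3: e3 deq() → 21 — queue <5>
step 4: e4 enq(97) (pending, included) — queue <5,97>
step 5: e5 deq() → 5 — queue <97>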